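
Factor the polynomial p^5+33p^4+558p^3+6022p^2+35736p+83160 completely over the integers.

Trying the rational-root candidates, p = −6 is a root, giving the factor (p+6) and quotient p^4+27p^3+396p^2+3646p+13860.
Next, p = −9 is a root, so (p+9) divides it; the quotient is p^3+18p^2+234p+1540.
Then p = −10 is a root, so (p+10) is a factor; dividing leaves p^2+8p+154.
The quadratic p^2+8p+154 has discriminant −552 < 0 and is irreducible over ℤ.

(p+10)(p+6)(p+9)(p^2+8p+154)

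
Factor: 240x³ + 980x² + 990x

Pull out the common factor 10x, then factor the remaining trinomial.

10x(4x + 9)(6x + 11)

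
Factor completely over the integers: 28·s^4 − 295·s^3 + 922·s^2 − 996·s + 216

(4·s − 9)·(7·s − 2)·(s − 2)·(s − 6)

Among the possible rational roots, s = 6 is a root, giving the factor (s − 6) and quotient 28·s^3 − 127·s^2 + 160·s − 36.
Then s = 2/7 is a root, giving the factor (7·s − 2) and quotient 4·s^2 − 17·s + 18.
The remaining quadratic factors as (4·s − 9)(s − 2).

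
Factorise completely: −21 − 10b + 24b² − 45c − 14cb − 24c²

Group: −3c(8c − 6b + 7) + (−4b − 3)(8c − 6b + 7); both groups contain (8c − 6b + 7).

−(8c − 6b + 7)(3c + 4b + 3)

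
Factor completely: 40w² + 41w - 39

(5w - 3)(8w + 13)

Need a pair with product 40·(-39) = -1560 and sum 41: that's -24 and 65.
Split the middle term: 40w² - 24w + 65w - 39 = 8w(5w - 3) + 13(5w - 3).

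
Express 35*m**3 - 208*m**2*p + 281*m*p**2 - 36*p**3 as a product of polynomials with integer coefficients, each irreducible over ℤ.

(5*m - 9*p)*(7*m - p)*(m - 4*p)

Group: m*(35*m**2 - 68*m*p + 9*p**2) - 4*p*(35*m**2 - 68*m*p + 9*p**2); both groups contain (35*m**2 - 68*m*p + 9*p**2), so (m - 4*p) is a factor with cofactor 35*m**2 - 68*m*p + 9*p**2.
The cofactor groups again: 35*m**2 - 68*m*p + 9*p**2 = 5*m*(7*m - p) - 9*p*(7*m - p); both groups contain (7*m - p), giving (5*m - 9*p)*(7*m - p).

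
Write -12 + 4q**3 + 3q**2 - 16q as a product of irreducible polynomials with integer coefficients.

Group as (4q**3 - 16q) + (3q**2 - 12) = 4q(q**2 - 4) + 3(q**2 - 4).
Both groups share the factor (q**2 - 4).

(4q + 3)(q + 2)(q - 2)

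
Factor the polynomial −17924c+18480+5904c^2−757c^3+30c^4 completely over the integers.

(2c−11)(3c−10)(5c−12)(c−14)

Testing divisors of the constant over divisors of the leading coefficient, c = 12/5 is a root, giving the factor (5c−12) and quotient 6c^3−137c^2+852c−1540.
Continuing, c = 11/2 is a root, so (2c−11) is a factor; dividing leaves 3c^2−52c+140.
The remaining quadratic factors as (3c−10)(c−14).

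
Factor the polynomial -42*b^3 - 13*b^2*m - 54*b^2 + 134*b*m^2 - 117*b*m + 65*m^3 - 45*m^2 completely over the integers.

-(2*b + m)*(3*b + 5*m)*(7*b - 13*m + 9)

Group: 3*b*(-14*b^2 + 19*b*m - 18*b + 13*m^2 - 9*m) + 5*m*(-14*b^2 + 19*b*m - 18*b + 13*m^2 - 9*m); both groups contain (-14*b^2 + 19*b*m - 18*b + 13*m^2 - 9*m), so (3*b + 5*m) is a factor with cofactor -14*b^2 + 19*b*m - 18*b + 13*m^2 - 9*m.
The cofactor groups again: -14*b^2 + 19*b*m - 18*b + 13*m^2 - 9*m = -2*b*(7*b - 13*m + 9) - m*(7*b - 13*m + 9); both groups contain (7*b - 13*m + 9), giving -(2*b + m)*(7*b - 13*m + 9).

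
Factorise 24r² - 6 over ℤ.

6(2r + 1)(2r - 1)

Pull out the common factor 6; 4r² - 1 is a difference of squares.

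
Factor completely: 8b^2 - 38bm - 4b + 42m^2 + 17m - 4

Group: 4b(2b - 6m + 1) + (-7m - 4)(2b - 6m + 1); both groups contain (2b - 6m + 1).

(2b - 6m + 1)(4b - 7m - 4)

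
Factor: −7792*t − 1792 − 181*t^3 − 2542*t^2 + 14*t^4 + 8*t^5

Among the possible rational roots, t = 8 is a root, so (t − 8) divides it; the quotient is 8*t^4 + 78*t^3 + 443*t^2 + 1002*t + 224.
Then t = −7/2 is a root, so (2*t + 7) is a factor; dividing leaves 4*t^3 + 25*t^2 + 134*t + 32.
Next, t = −1/4 is a root, giving the factor (4*t + 1) and quotient t^2 + 6*t + 32.
The quadratic t^2 + 6*t + 32 has discriminant −92 < 0 and is irreducible over ℤ.

(2*t + 7)*(4*t + 1)*(t − 8)*(t^2 + 6*t + 32)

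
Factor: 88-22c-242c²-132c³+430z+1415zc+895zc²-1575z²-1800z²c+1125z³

(15z-11c-11)(5z-3c-4)(15z-4c+2)

Group: 5z(225z²-225zc-135z+44c²+22c-22) + (-3c-4)(225z²-225zc-135z+44c²+22c-22); both groups contain (225z²-225zc-135z+44c²+22c-22), so (5z-3c-4) is a factor with cofactor 225z²-225zc-135z+44c²+22c-22.
The cofactor groups again: 225z²-225zc-135z+44c²+22c-22 = 15z(15z-4c+2) + (-11c-11)(15z-4c+2); both groups contain (15z-4c+2), giving (15z-11c-11)(15z-4c+2).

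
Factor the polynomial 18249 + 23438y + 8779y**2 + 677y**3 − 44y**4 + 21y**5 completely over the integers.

(3y + 7)(7y + 11)(y + 3)(y**2 − 9y + 79)

Among the possible rational roots, y = −3 is a root, giving the factor (y + 3) and quotient 21y**4 − 107y**3 + 998y**2 + 5785y + 6083.
Then y = −11/7 is a root, so (7y + 11) divides it; the quotient is 3y**3 − 20y**2 + 174y + 553.
Next, y = −7/3 is a root, so (3y + 7) divides it; the quotient is y**2 − 9y + 79.
The quadratic y**2 − 9y + 79 has discriminant −235 < 0 and is irreducible over ℤ.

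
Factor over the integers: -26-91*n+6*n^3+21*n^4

Group as (21*n^4-91*n) + (6*n^3-26) = 7*n*(3*n^3-13) + 2*(3*n^3-13).
Both groups share the factor (3*n^3-13).

(7*n+2)*(3*n^3-13)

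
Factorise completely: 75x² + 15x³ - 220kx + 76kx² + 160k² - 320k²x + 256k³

Group: 8k(32k² - 44kx + 15x²) + (x + 5)(32k² - 44kx + 15x²); both groups contain (32k² - 44kx + 15x²), so (8k + x + 5) is a factor with cofactor 32k² - 44kx + 15x².
The cofactor groups again: 32k² - 44kx + 15x² = 4k(8k - 5x) - 3x(8k - 5x); both groups contain (8k - 5x), giving (4k - 3x)(8k - 5x).

(4k - 3x)(8k + x + 5)(8k - 5x)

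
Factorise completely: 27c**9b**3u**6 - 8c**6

Pull out the common factor c**6, leaving 27c**3b**3u**6 - 8.
Recognize a difference of cubes with the parts 3cbu**2 and 2.

c**6(3cbu**2 - 2)(9c**2b**2u**4 + 6cbu**2 + 4)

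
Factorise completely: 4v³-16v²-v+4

Testing divisors of the constant over divisors of the leading coefficient, v = 4 is a root, so (v-4) divides it; the quotient is 4v²-1.
The remaining quadratic factors as (2v+1)(2v-1).

(2v+1)(2v-1)(v-4)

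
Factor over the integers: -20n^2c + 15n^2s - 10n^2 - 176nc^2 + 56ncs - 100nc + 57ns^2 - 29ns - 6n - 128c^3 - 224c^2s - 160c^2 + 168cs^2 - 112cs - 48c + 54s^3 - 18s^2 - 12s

Group: n(-20nc + 15ns - 10n - 16c^2 - 24cs - 20c + 27s^2 - 9s - 6) + (8c + 2s)(-20nc + 15ns - 10n - 16c^2 - 24cs - 20c + 27s^2 - 9s - 6); both groups contain (-20nc + 15ns - 10n - 16c^2 - 24cs - 20c + 27s^2 - 9s - 6), so (n + 8c + 2s) is a factor with cofactor -20nc + 15ns - 10n - 16c^2 - 24cs - 20c + 27s^2 - 9s - 6.
The cofactor groups again: -20nc + 15ns - 10n - 16c^2 - 24cs - 20c + 27s^2 - 9s - 6 = -4c(5n + 4c + 9s + 3) + (3s - 2)(5n + 4c + 9s + 3); both groups contain (5n + 4c + 9s + 3), giving -(4c - 3s + 2)(5n + 4c + 9s + 3).

-(5n + 4c + 9s + 3)(4c - 3s + 2)(n + 8c + 2s)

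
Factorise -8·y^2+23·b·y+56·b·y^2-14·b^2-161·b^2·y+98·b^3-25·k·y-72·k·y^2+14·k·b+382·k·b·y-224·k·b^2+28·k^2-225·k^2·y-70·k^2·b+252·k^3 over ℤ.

Group: 4·k·(63·k^2+14·k·b-72·k·y+7·k-49·b^2+56·b·y+7·b-8·y) + (-2·b+y)·(63·k^2+14·k·b-72·k·y+7·k-49·b^2+56·b·y+7·b-8·y); both groups contain (63·k^2+14·k·b-72·k·y+7·k-49·b^2+56·b·y+7·b-8·y), so (4·k-2·b+y) is a factor with cofactor 63·k^2+14·k·b-72·k·y+7·k-49·b^2+56·b·y+7·b-8·y.
The cofactor groups again: 63·k^2+14·k·b-72·k·y+7·k-49·b^2+56·b·y+7·b-8·y = 9·k·(7·k+7·b-8·y) + (-7·b+1)·(7·k+7·b-8·y); both groups contain (7·k+7·b-8·y), giving (9·k-7·b+1)·(7·k+7·b-8·y).

(4·k-2·b+y)·(9·k-7·b+1)·(7·k+7·b-8·y)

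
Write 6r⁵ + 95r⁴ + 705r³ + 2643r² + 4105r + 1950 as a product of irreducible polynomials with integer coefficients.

(6r + 5)(r + 2)(r + 5)(r² + 8r + 39)

Among the possible rational roots, r = -2 is a root, giving the factor (r + 2) and quotient 6r⁴ + 83r³ + 539r² + 1565r + 975.
Continuing, r = -5/6 is a root, so (6r + 5) is a factor; dividing leaves r³ + 13r² + 79r + 195.
Continuing, r = -5 is a root, so (r + 5) is a factor; dividing leaves r² + 8r + 39.
The quadratic r² + 8r + 39 has discriminant -92 < 0 and is irreducible over ℤ.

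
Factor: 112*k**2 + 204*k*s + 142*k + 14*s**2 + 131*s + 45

Group: 14*k*(8*k + 14*s + 5) + (s + 9)*(8*k + 14*s + 5); both groups contain (8*k + 14*s + 5).

(14*k + s + 9)*(8*k + 14*s + 5)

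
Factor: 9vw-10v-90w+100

Group as (9vw-10v) + (-90w+100) = v(9w-10) - 10(9w-10).
Both groups share the factor (9w-10).

(9w-10)(v-10)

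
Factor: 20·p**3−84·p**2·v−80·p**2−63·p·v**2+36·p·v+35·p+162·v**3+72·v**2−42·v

(2·p+3·v−1)·(2·p−9·v−7)·(5·p−6·v)

Group: 5·p·(4·p**2−12·p·v−16·p−27·v**2−12·v+7) − 6·v·(4·p**2−12·p·v−16·p−27·v**2−12·v+7); both groups contain (4·p**2−12·p·v−16·p−27·v**2−12·v+7), so (5·p−6·v) is a factor with cofactor 4·p**2−12·p·v−16·p−27·v**2−12·v+7.
The cofactor groups again: 4·p**2−12·p·v−16·p−27·v**2−12·v+7 = 2·p·(2·p−9·v−7) + (3·v−1)·(2·p−9·v−7); both groups contain (2·p−9·v−7), giving (2·p+3·v−1)·(2·p−9·v−7).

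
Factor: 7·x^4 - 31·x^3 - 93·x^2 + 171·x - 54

(7·x - 3)·(x + 3)·(x - 1)·(x - 6)

Testing divisors of the constant over divisors of the leading coefficient, x = 6 is a root, so (x - 6) is a factor; dividing leaves 7·x^3 + 11·x^2 - 27·x + 9.
Next, x = 1 is a root, giving the factor (x - 1) and quotient 7·x^2 + 18·x - 9.
The remaining quadratic factors as (7·x - 3)(x + 3).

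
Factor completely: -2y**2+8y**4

Pull out the common factor 2y**2; 4y**2-1 is a difference of squares.

2y**2(2y+1)(2y-1)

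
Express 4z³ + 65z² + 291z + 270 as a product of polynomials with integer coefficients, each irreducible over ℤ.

(4z + 5)(z + 6)(z + 9)

Testing divisors of the constant over divisors of the leading coefficient, z = -9 is a root, so (z + 9) is a factor; dividing leaves 4z² + 29z + 30.
The remaining quadratic factors as (z + 6)(4z + 5).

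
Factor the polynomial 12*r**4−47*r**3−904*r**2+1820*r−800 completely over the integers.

(3*r−2)*(4*r−5)*(r+8)*(r−10)

By the rational root theorem, r = 5/4 is a root, so (4*r−5) is a factor; dividing leaves 3*r**3−8*r**2−236*r+160.
Next, r = 10 is a root, giving the factor (r−10) and quotient 3*r**2+22*r−16.
The remaining quadratic factors as (3*r−2)(r+8).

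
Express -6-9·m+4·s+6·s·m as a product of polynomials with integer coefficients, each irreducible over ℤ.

(2·s-3)·(3·m+2)

Group as (6·s·m+4·s) + (-9·m-6) = 2·s·(3·m+2) - 3·(3·m+2).
Both groups share the factor (3·m+2).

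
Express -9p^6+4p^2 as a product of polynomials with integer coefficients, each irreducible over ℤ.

Every term has a factor of p^2; factoring it out leaves -9p^4+4.
Recognize a difference of squares with the parts 2 and 3p^2.

-p^2(3p^2+2)(3p^2-2)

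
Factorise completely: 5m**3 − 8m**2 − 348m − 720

By the rational root theorem, m = −12/5 is a root, so (5m + 12) divides it; the quotient is m**2 − 4m − 60.
The remaining quadratic factors as (m − 10)(m + 6).

(5m + 12)(m + 6)(m − 10)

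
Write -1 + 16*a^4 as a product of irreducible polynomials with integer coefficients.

(2*a + 1)*(2*a - 1)*(4*a^2 + 1)

(2*a)⁴ − (1)⁴ = ((2*a)² − (1)²)((2*a)² + (1)²); the first factor splits again, the second (4*a^2 + 1) is irreducible.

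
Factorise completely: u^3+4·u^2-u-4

(u+1)·(u+4)·(u-1)

Trying the rational-root candidates, u = -4 is a root, giving the factor (u+4) and quotient u^2-1.
The remaining quadratic factors as (u-1)(u+1).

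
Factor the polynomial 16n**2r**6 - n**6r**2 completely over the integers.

Pull out the common factor n**2r**2, leaving -n**4 + 16r**4.
Recognize a difference of squares with the parts 4r**2 and n**2.
-n**2 + 4r**2 is again a difference of squares: (-n + 2r)(n + 2r).

-n**2r**2(n + 2r)(n - 2r)(n**2 + 4r**2)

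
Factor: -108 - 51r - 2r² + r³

By the rational root theorem, r = -3 is a root, giving the factor (r + 3) and quotient r² - 5r - 36.
The remaining quadratic factors as (r - 9)(r + 4).

(r + 3)(r + 4)(r - 9)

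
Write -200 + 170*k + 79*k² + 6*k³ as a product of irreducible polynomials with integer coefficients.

Testing divisors of the constant over divisors of the leading coefficient, k = 5/6 is a root, so (6*k - 5) is a factor; dividing leaves k² + 14*k + 40.
The remaining quadratic factors as (k + 10)(k + 4).

(6*k - 5)*(k + 10)*(k + 4)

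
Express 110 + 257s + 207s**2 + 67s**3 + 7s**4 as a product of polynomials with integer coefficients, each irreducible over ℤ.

Among the possible rational roots, s = −11/7 is a root, so (7s + 11) is a factor; dividing leaves s**3 + 8s**2 + 17s + 10.
Continuing, s = −5 is a root, so (s + 5) divides it; the quotient is s**2 + 3s + 2.
The remaining quadratic factors as (s + 2)(s + 1).

(7s + 11)(s + 1)(s + 2)(s + 5)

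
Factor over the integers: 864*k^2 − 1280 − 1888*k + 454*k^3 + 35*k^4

Testing divisors of the constant over divisors of the leading coefficient, k = 8/5 is a root, so (5*k − 8) is a factor; dividing leaves 7*k^3 + 102*k^2 + 336*k + 160.
Next, k = −4 is a root, so (k + 4) is a factor; dividing leaves 7*k^2 + 74*k + 40.
The remaining quadratic factors as (7*k + 4)(k + 10).

(5*k − 8)*(7*k + 4)*(k + 10)*(k + 4)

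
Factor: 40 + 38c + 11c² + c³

Among the possible rational roots, c = −4 is a root, so (c + 4) is a factor; dividing leaves c² + 7c + 10.
The remaining quadratic factors as (c + 5)(c + 2).

(c + 2)(c + 4)(c + 5)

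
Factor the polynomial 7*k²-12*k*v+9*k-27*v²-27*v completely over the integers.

Group: k*(7*k+9*v+9) - 3*v*(7*k+9*v+9); both groups contain (7*k+9*v+9).

(7*k+9*v+9)*(k-3*v)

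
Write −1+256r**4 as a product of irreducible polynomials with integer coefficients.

Difference of squares twice: with A = 4r and B = 1, A⁴ − B⁴ = (A² − B²)(A² + B²), and A² − B² factors again.

(4r+1)(4r−1)(16r**2+1)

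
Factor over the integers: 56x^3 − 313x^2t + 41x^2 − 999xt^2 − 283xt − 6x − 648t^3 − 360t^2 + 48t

Group: x(56x^2 + 135xt + 41x + 81t^2 + 45t − 6) − 8t(56x^2 + 135xt + 41x + 81t^2 + 45t − 6); both groups contain (56x^2 + 135xt + 41x + 81t^2 + 45t − 6), so (x − 8t) is a factor with cofactor 56x^2 + 135xt + 41x + 81t^2 + 45t − 6.
The cofactor groups again: 56x^2 + 135xt + 41x + 81t^2 + 45t − 6 = 7x(8x + 9t − 1) + (9t + 6)(8x + 9t − 1); both groups contain (8x + 9t − 1), giving (7x + 9t + 6)(8x + 9t − 1).

(x − 8t)(7x + 9t + 6)(8x + 9t − 1)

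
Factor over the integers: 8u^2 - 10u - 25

(2u - 5)(4u + 5)

Need a pair with product 8·(-25) = -200 and sum -10: that's -20 and 10.
Split the middle term: 8u^2 - 20u + 10u - 25 = 4u(2u - 5) + 5(2u - 5).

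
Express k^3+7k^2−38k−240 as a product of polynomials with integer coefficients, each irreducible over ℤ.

By the rational root theorem, k = −8 is a root, giving the factor (k+8) and quotient k^2−k−30.
The remaining quadratic factors as (k−6)(k+5).

(k+5)(k+8)(k−6)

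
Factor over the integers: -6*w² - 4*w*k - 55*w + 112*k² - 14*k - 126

-(2*w - 8*k + 9)*(3*w + 14*k + 14)

Group: -3*w*(2*w - 8*k + 9) + (-14*k - 14)*(2*w - 8*k + 9); both groups contain (2*w - 8*k + 9).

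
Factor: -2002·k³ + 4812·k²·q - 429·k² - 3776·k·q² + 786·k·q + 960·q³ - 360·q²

-(11·k - 10·q)·(13·k - 12·q)·(14·k - 8·q + 3)

Group: 14·k·(-143·k² + 262·k·q - 120·q²) + (-8·q + 3)·(-143·k² + 262·k·q - 120·q²); both groups contain (-143·k² + 262·k·q - 120·q²), so (14·k - 8·q + 3) is a factor with cofactor -143·k² + 262·k·q - 120·q².
The cofactor groups again: -143·k² + 262·k·q - 120·q² = -13·k·(11·k - 10·q) + 12·q·(11·k - 10·q); both groups contain (11·k - 10·q), giving -(13·k - 12·q)·(11·k - 10·q).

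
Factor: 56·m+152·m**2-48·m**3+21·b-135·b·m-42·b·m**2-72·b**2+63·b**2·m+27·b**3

(3·b+2·m-7)·(3·b+8·m)·(3·b-3·m-1)

Group: 3·b·(9·b**2+30·b·m-21·b+16·m**2-56·m) + (-3·m-1)·(9·b**2+30·b·m-21·b+16·m**2-56·m); both groups contain (9·b**2+30·b·m-21·b+16·m**2-56·m), so (3·b-3·m-1) is a factor with cofactor 9·b**2+30·b·m-21·b+16·m**2-56·m.
The cofactor groups again: 9·b**2+30·b·m-21·b+16·m**2-56·m = 3·b·(3·b+8·m) + (2·m-7)·(3·b+8·m); both groups contain (3·b+8·m), giving (3·b+2·m-7)·(3·b+8·m).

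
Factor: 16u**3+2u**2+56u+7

Group as (16u**3+56u) + (2u**2+7) = 8u(2u**2+7) + (2u**2+7).
Both groups share the factor (2u**2+7).

(8u+1)(2u**2+7)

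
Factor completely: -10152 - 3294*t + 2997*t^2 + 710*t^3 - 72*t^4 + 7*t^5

(7*t + 12)*(t + 3)*(t - 2)*(t^2 - 13*t + 141)

By the rational root theorem, t = -3 is a root, giving the factor (t + 3) and quotient 7*t^4 - 93*t^3 + 989*t^2 + 30*t - 3384.
Continuing, t = 2 is a root, so (t - 2) divides it; the quotient is 7*t^3 - 79*t^2 + 831*t + 1692.
Then t = -12/7 is a root, so (7*t + 12) is a factor; dividing leaves t^2 - 13*t + 141.
The quadratic t^2 - 13*t + 141 has discriminant -395 < 0 and is irreducible over ℤ.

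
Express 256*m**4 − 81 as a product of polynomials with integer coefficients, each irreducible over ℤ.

Difference of squares twice: with A = 4*m and B = 3, A⁴ − B⁴ = (A² − B²)(A² + B²), and A² − B² factors again.

(4*m + 3)*(4*m − 3)*(16*m**2 + 9)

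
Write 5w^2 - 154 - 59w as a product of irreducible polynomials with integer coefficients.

Need a pair with product 5·(-154) = -770 and sum -59: that's -70 and 11.
Split the middle term: 5w^2 - 70w + 11w - 154 = 5w(w - 14) + 11(w - 14).

(5w + 11)(w - 14)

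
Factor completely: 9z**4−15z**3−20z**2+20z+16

(3z+2)(3z−4)(z+1)(z−2)

Trying the rational-root candidates, z = 4/3 is a root, giving the factor (3z−4) and quotient 3z**3−z**2−8z−4.
Continuing, z = −1 is a root, so (z+1) is a factor; dividing leaves 3z**2−4z−4.
The remaining quadratic factors as (3z+2)(z−2).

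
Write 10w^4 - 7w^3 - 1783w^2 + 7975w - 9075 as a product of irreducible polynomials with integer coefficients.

Trying the rational-root candidates, w = 11 is a root, giving the factor (w - 11) and quotient 10w^3 + 103w^2 - 650w + 825.
Next, w = 5/2 is a root, giving the factor (2w - 5) and quotient 5w^2 + 64w - 165.
The remaining quadratic factors as (w + 15)(5w - 11).

(2w - 5)(5w - 11)(w + 15)(w - 11)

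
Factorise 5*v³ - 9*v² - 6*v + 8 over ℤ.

(5*v - 4)*(v + 1)*(v - 2)

By the rational root theorem, v = -1 is a root, so (v + 1) divides it; the quotient is 5*v² - 14*v + 8.
The remaining quadratic factors as (5*v - 4)(v - 2).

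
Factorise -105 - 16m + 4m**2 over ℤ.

Need a pair with product 4·(-105) = -420 and sum -16: that's -30 and 14.
Split the middle term: 4m**2 - 30m + 14m - 105 = 2m(2m - 15) + 7(2m - 15).

(2m + 7)(2m - 15)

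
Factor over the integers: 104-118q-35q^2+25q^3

(5q-13)(5q-4)(q+2)

By the rational root theorem, q = -2 is a root, so (q+2) divides it; the quotient is 25q^2-85q+52.
The remaining quadratic factors as (5q-4)(5q-13).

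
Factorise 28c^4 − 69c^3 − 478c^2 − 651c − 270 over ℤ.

(4c + 5)(7c + 9)(c + 1)(c − 6)

Among the possible rational roots, c = −1 is a root, so (c + 1) divides it; the quotient is 28c^3 − 97c^2 − 381c − 270.
Then c = −9/7 is a root, giving the factor (7c + 9) and quotient 4c^2 − 19c − 30.
The remaining quadratic factors as (4c + 5)(c − 6).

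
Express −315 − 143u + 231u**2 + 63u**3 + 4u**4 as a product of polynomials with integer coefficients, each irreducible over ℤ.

(4u − 5)(u + 1)(u + 7)(u + 9)

Among the possible rational roots, u = −1 is a root, so (u + 1) is a factor; dividing leaves 4u**3 + 59u**2 + 172u − 315.
Then u = 5/4 is a root, so (4u − 5) is a factor; dividing leaves u**2 + 16u + 63.
The remaining quadratic factors as (u + 9)(u + 7).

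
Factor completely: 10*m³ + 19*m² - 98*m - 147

Among the possible rational roots, m = 3 is a root, giving the factor (m - 3) and quotient 10*m² + 49*m + 49.
The remaining quadratic factors as (5*m + 7)(2*m + 7).

(2*m + 7)*(5*m + 7)*(m - 3)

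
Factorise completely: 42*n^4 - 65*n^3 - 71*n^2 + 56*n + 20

Testing divisors of the constant over divisors of the leading coefficient, n = -2/7 is a root, so (7*n + 2) divides it; the quotient is 6*n^3 - 11*n^2 - 7*n + 10.
Then n = 5/6 is a root, so (6*n - 5) is a factor; dividing leaves n^2 - n - 2.
The remaining quadratic factors as (n + 1)(n - 2).

(6*n - 5)*(7*n + 2)*(n + 1)*(n - 2)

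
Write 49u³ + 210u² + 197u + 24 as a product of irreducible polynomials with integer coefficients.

Trying the rational-root candidates, u = −8/7 is a root, so (7u + 8) is a factor; dividing leaves 7u² + 22u + 3.
The remaining quadratic factors as (7u + 1)(u + 3).

(7u + 1)(7u + 8)(u + 3)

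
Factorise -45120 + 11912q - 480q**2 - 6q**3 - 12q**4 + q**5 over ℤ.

(q - 10)(q - 6)(q - 8)(q**2 + 12q + 94)

By the rational root theorem, q = 10 is a root, so (q - 10) is a factor; dividing leaves q**4 - 2q**3 - 26q**2 - 740q + 4512.
Next, q = 8 is a root, so (q - 8) is a factor; dividing leaves q**3 + 6q**2 + 22q - 564.
Continuing, q = 6 is a root, so (q - 6) is a factor; dividing leaves q**2 + 12q + 94.
The quadratic q**2 + 12q + 94 has discriminant -232 < 0 and is irreducible over ℤ.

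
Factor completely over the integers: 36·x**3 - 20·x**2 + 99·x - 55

Group as (36·x**3 + 99·x) + (-20·x**2 - 55) = 9·x·(4·x**2 + 11) - 5·(4·x**2 + 11).
Both groups share the factor (4·x**2 + 11).

(9·x - 5)·(4·x**2 + 11)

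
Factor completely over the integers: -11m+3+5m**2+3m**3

Trying the rational-root candidates, m = -3 is a root, giving the factor (m+3) and quotient 3m**2-4m+1.
The remaining quadratic factors as (m-1)(3m-1).

(3m-1)(m+3)(m-1)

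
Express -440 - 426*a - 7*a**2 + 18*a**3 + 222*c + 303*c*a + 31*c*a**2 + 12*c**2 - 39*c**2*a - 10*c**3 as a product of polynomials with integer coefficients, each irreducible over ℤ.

-(c - a - 4)*(5*c + 2*a - 11)*(2*c + 9*a + 10)

Group: 5*c*(-2*c**2 - 7*c*a - 2*c + 9*a**2 + 46*a + 40) + (2*a - 11)*(-2*c**2 - 7*c*a - 2*c + 9*a**2 + 46*a + 40); both groups contain (-2*c**2 - 7*c*a - 2*c + 9*a**2 + 46*a + 40), so (5*c + 2*a - 11) is a factor with cofactor -2*c**2 - 7*c*a - 2*c + 9*a**2 + 46*a + 40.
The cofactor groups again: -2*c**2 - 7*c*a - 2*c + 9*a**2 + 46*a + 40 = -2*c*(c - a - 4) + (-9*a - 10)*(c - a - 4); both groups contain (c - a - 4), giving -(2*c + 9*a + 10)*(c - a - 4).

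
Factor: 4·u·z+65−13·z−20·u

(4·u−13)·(z−5)

Group as (4·u·z−20·u) + (−13·z+65) = 4·u·(z−5) − 13·(z−5).
Both groups share the factor (z−5).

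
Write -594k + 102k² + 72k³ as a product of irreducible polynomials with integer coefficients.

Pull out the common factor 6k, then factor the remaining trinomial.

6k(3k + 11)(4k - 9)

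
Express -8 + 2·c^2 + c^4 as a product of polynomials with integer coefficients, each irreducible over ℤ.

Substitute u = c^2 to get a quadratic in u, then factor.
c^2 + 4 is irreducible over ℤ (sum of squares).
c^2 - 2 is irreducible over ℤ (2 is not a perfect square).

(c^2 + 4)·(c^2 - 2)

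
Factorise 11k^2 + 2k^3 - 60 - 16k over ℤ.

(2k - 5)(k + 2)(k + 6)

By the rational root theorem, k = -6 is a root, giving the factor (k + 6) and quotient 2k^2 - k - 10.
The remaining quadratic factors as (k + 2)(2k - 5).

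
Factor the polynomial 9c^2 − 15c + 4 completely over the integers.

(3c − 1)(3c − 4)

Need a pair with product 9·4 = 36 and sum −15: that's −3 and −12.
Split the middle term: 9c^2 − 3c − 12c + 4 = 3c(3c − 1) − 4(3c − 1).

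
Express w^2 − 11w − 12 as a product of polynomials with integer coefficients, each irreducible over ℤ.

(w + 1)(w − 12)

Two integers with product −12 and sum −11 are 1 and −12.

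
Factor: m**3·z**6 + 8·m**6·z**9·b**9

Every term has a factor of m**3·z**6; factoring it out leaves 8·m**3·z**3·b**9 + 1.
Recognize a sum of cubes with the parts 2·m·z·b**3 and 1.

m**3·z**6·(2·m·z·b**3 + 1)·(4·m**2·z**2·b**6 − 2·m·z·b**3 + 1)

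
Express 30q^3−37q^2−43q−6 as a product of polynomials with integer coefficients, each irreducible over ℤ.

Among the possible rational roots, q = 2 is a root, so (q−2) is a factor; dividing leaves 30q^2+23q+3.
The remaining quadratic factors as (6q+1)(5q+3).

(5q+3)(6q+1)(q−2)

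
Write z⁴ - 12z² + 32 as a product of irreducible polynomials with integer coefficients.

Substitute u = z² to get a quadratic in u, then factor.
z² - 8 is irreducible over ℤ (8 is not a perfect square).
z² - 4 is a difference of squares.

(z + 2)(z - 2)(z² - 8)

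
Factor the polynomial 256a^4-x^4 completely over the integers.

(4a+x)(4a-x)(16a^2+x^2)

(4a)⁴ − (x)⁴ = ((4a)² − (x)²)((4a)² + (x)²); the first factor splits again, the second (16a^2+x^2) is irreducible.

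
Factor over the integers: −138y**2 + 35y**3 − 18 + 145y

(5y − 9)(7y − 1)(y − 2)

By the rational root theorem, y = 9/5 is a root, so (5y − 9) is a factor; dividing leaves 7y**2 − 15y + 2.
The remaining quadratic factors as (7y − 1)(y − 2).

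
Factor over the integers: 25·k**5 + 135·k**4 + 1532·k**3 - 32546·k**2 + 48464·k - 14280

Trying the rational-root candidates, k = 7 is a root, so (k - 7) is a factor; dividing leaves 25·k**4 + 310·k**3 + 3702·k**2 - 6632·k + 2040.
Continuing, k = 2/5 is a root, giving the factor (5·k - 2) and quotient 5·k**3 + 64·k**2 + 766·k - 1020.
Continuing, k = 6/5 is a root, giving the factor (5·k - 6) and quotient k**2 + 14·k + 170.
The quadratic k**2 + 14·k + 170 has discriminant -484 < 0 and is irreducible over ℤ.

(5·k - 2)·(5·k - 6)·(k - 7)·(k**2 + 14·k + 170)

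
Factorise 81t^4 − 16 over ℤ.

(3t + 2)(3t − 2)(9t^2 + 4)

Write as (9t^2)² − (4)², then factor 9t^2 − 4 once more.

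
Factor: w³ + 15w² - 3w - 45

(w + 15)(w² - 3)

Group as (w³ - 3w) + (15w² - 45) = w(w² - 3) + 15(w² - 3).
Both groups share the factor (w² - 3).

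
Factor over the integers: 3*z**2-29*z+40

Need a pair with product 3·40 = 120 and sum -29: that's -5 and -24.
Split the middle term: 3*z**2-5*z - 24*z+40 = z*(3*z-5) - 8*(3*z-5).

(3*z-5)*(z-8)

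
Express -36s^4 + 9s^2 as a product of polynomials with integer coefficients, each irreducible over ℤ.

-9s^2(2s + 1)(2s - 1)

Every term has a factor of 9s^2; factoring it out leaves -4s^2 + 1.
Recognize a difference of squares with the parts 1 and 2s.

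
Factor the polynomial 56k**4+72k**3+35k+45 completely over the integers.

(7k+9)(8k**3+5)

Group as (56k**4+35k) + (72k**3+45) = 7k(8k**3+5) + 9(8k**3+5).
Both groups share the factor (8k**3+5).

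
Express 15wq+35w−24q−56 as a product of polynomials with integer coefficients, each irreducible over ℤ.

(3q+7)(5w−8)

Group as (15wq+35w) + (−24q−56) = 5w(3q+7) − 8(3q+7).
Both groups share the factor (3q+7).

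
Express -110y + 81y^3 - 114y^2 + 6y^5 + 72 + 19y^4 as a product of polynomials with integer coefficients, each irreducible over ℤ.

Trying the rational-root candidates, y = 1/2 is a root, giving the factor (2y - 1) and quotient 3y^4 + 11y^3 + 46y^2 - 34y - 72.
Next, y = -1 is a root, so (y + 1) is a factor; dividing leaves 3y^3 + 8y^2 + 38y - 72.
Then y = 4/3 is a root, so (3y - 4) is a factor; dividing leaves y^2 + 4y + 18.
The quadratic y^2 + 4y + 18 has discriminant -56 < 0 and is irreducible over ℤ.

(2y - 1)(3y - 4)(y + 1)(y^2 + 4y + 18)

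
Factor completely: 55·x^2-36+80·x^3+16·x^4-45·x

(4·x+3)·(4·x-3)·(x+1)·(x+4)

Trying the rational-root candidates, x = 3/4 is a root, so (4·x-3) divides it; the quotient is 4·x^3+23·x^2+31·x+12.
Then x = -1 is a root, so (x+1) is a factor; dividing leaves 4·x^2+19·x+12.
The remaining quadratic factors as (4·x+3)(x+4).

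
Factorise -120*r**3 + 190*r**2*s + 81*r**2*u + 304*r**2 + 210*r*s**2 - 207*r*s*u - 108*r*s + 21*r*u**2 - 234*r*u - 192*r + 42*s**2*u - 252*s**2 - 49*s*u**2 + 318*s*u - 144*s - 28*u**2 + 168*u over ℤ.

-(3*r - 7*s - 4)*(5*r + u - 6)*(8*r + 6*s - 7*u)

Group: 5*r*(-24*r**2 + 38*r*s + 21*r*u + 32*r + 42*s**2 - 49*s*u + 24*s - 28*u) + (u - 6)*(-24*r**2 + 38*r*s + 21*r*u + 32*r + 42*s**2 - 49*s*u + 24*s - 28*u); both groups contain (-24*r**2 + 38*r*s + 21*r*u + 32*r + 42*s**2 - 49*s*u + 24*s - 28*u), so (5*r + u - 6) is a factor with cofactor -24*r**2 + 38*r*s + 21*r*u + 32*r + 42*s**2 - 49*s*u + 24*s - 28*u.
The cofactor groups again: -24*r**2 + 38*r*s + 21*r*u + 32*r + 42*s**2 - 49*s*u + 24*s - 28*u = -3*r*(8*r + 6*s - 7*u) + (7*s + 4)*(8*r + 6*s - 7*u); both groups contain (8*r + 6*s - 7*u), giving -(3*r - 7*s - 4)*(8*r + 6*s - 7*u).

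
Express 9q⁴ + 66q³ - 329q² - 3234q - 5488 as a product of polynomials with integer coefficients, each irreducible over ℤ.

(3q + 14)(3q + 8)(q + 7)(q - 7)

By the rational root theorem, q = -14/3 is a root, so (3q + 14) divides it; the quotient is 3q³ + 8q² - 147q - 392.
Continuing, q = 7 is a root, so (q - 7) divides it; the quotient is 3q² + 29q + 56.
The remaining quadratic factors as (q + 7)(3q + 8).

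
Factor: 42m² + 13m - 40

Need a pair with product 42·(-40) = -1680 and sum 13: that's 48 and -35.
Split the middle term: 42m² + 48m - 35m - 40 = 6m(7m + 8) - 5(7m + 8).

(6m - 5)(7m + 8)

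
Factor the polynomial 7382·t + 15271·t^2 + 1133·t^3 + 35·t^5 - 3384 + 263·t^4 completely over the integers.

Among the possible rational roots, t = -9 is a root, giving the factor (t + 9) and quotient 35·t^4 - 52·t^3 + 1601·t^2 + 862·t - 376.
Then t = -4/5 is a root, so (5·t + 4) is a factor; dividing leaves 7·t^3 - 16·t^2 + 333·t - 94.
Continuing, t = 2/7 is a root, giving the factor (7·t - 2) and quotient t^2 - 2·t + 47.
The quadratic t^2 - 2·t + 47 has discriminant -184 < 0 and is irreducible over ℤ.

(5·t + 4)·(7·t - 2)·(t + 9)·(t^2 - 2·t + 47)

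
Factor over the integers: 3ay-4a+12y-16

Group as (3ay-4a) + (12y-16) = a(3y-4) + 4(3y-4).
Both groups share the factor (3y-4).

(3y-4)(a+4)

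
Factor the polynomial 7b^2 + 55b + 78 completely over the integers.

(7b + 13)(b + 6)

Need a pair with product 7·78 = 546 and sum 55: that's 13 and 42.
Split the middle term: 7b^2 + 13b + 42b + 78 = b(7b + 13) + 6(7b + 13).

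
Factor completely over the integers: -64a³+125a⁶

Every term has a factor of a³; factoring it out leaves 125a³-64.
Recognize a difference of cubes with the parts 5a and 4.

a³(5a-4)(25a²+20a+16)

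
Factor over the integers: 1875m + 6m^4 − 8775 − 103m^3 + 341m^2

Among the possible rational roots, m = 9 is a root, so (m − 9) divides it; the quotient is 6m^3 − 49m^2 − 100m + 975.
Then m = 15/2 is a root, giving the factor (2m − 15) and quotient 3m^2 − 2m − 65.
The remaining quadratic factors as (m − 5)(3m + 13).

(2m − 15)(3m + 13)(m − 5)(m − 9)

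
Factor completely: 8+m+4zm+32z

Group as (4zm+32z) + (m+8) = 4z(m+8) + (m+8).
Both groups share the factor (m+8).

(4z+1)(m+8)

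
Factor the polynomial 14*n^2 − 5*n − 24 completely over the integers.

Need a pair with product 14·(−24) = −336 and sum −5: that's 16 and −21.
Split the middle term: 14*n^2 + 16*n − 21*n − 24 = 2*n*(7*n + 8) − 3*(7*n + 8).

(2*n − 3)*(7*n + 8)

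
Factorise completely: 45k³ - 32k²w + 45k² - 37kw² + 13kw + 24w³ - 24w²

Group: 5k(9k² - kw + 9k - 8w² + 8w) - 3w(9k² - kw + 9k - 8w² + 8w); both groups contain (9k² - kw + 9k - 8w² + 8w), so (5k - 3w) is a factor with cofactor 9k² - kw + 9k - 8w² + 8w.
The cofactor groups again: 9k² - kw + 9k - 8w² + 8w = 9k(k - w + 1) + 8w(k - w + 1); both groups contain (k - w + 1), giving (9k + 8w)(k - w + 1).

(5k - 3w)(9k + 8w)(k - w + 1)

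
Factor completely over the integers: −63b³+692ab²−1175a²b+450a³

Group: 10a(45a²−86ab+9b²) − 7b(45a²−86ab+9b²); both groups contain (45a²−86ab+9b²), so (10a−7b) is a factor with cofactor 45a²−86ab+9b².
The cofactor groups again: 45a²−86ab+9b² = 5a(9a−b) − 9b(9a−b); both groups contain (9a−b), giving (5a−9b)(9a−b).

(10a−7b)(5a−9b)(9a−b)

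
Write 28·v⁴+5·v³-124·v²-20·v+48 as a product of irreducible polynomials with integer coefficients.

(4·v+3)·(7·v-4)·(v+2)·(v-2)

Among the possible rational roots, v = -3/4 is a root, so (4·v+3) divides it; the quotient is 7·v³-4·v²-28·v+16.
Then v = 2 is a root, giving the factor (v-2) and quotient 7·v²+10·v-8.
The remaining quadratic factors as (v+2)(7·v-4).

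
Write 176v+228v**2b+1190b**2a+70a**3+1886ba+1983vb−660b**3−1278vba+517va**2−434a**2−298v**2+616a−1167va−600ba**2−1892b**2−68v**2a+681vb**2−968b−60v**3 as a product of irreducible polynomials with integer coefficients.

−(2v+5b−5a+11)(15v−12b+2a−8)(2v−11b+7a)

Group: 15v(−4v**2+12vb−4va−22v+55b**2−90ba+121b+35a**2−77a) + (−12b+2a−8)(−4v**2+12vb−4va−22v+55b**2−90ba+121b+35a**2−77a); both groups contain (−4v**2+12vb−4va−22v+55b**2−90ba+121b+35a**2−77a), so (15v−12b+2a−8) is a factor with cofactor −4v**2+12vb−4va−22v+55b**2−90ba+121b+35a**2−77a.
The cofactor groups again: −4v**2+12vb−4va−22v+55b**2−90ba+121b+35a**2−77a = −2v(2v+5b−5a+11) + (11b−7a)(2v+5b−5a+11); both groups contain (2v+5b−5a+11), giving −(2v−11b+7a)(2v+5b−5a+11).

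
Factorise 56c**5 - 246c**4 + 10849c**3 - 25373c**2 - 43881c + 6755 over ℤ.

By the rational root theorem, c = -5/4 is a root, giving the factor (4c + 5) and quotient 14c**4 - 79c**3 + 2811c**2 - 9857c + 1351.
Next, c = 1/7 is a root, giving the factor (7c - 1) and quotient 2c**3 - 11c**2 + 400c - 1351.
Then c = 7/2 is a root, so (2c - 7) divides it; the quotient is c**2 - 2c + 193.
The quadratic c**2 - 2c + 193 has discriminant -768 < 0 and is irreducible over ℤ.

(2c - 7)(4c + 5)(7c - 1)(c**2 - 2c + 193)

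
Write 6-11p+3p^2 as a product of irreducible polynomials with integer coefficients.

(3p-2)(p-3)

Need a pair with product 3·6 = 18 and sum -11: that's -9 and -2.
Split the middle term: 3p^2-9p - 2p+6 = 3p(p-3) - 2(p-3).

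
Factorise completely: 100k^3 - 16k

4k(5k + 2)(5k - 2)

Every term has a factor of 4k. Then 25k^2 - 4 = (5k)² − (2)².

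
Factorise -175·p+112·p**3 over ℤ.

Every term has a factor of 7·p. Then 16·p**2-25 = (4·p)² − (5)².

7·p·(4·p+5)·(4·p-5)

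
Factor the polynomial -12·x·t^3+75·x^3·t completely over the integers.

3·t·x·(5·x-2·t)·(5·x+2·t)

Every term has a factor of 3·x·t. Then 25·x^2-4·t^2 = (5·x)² − (2·t)².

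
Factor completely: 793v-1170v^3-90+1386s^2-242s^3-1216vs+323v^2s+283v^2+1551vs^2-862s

-(9v-11s-1)(13v-2s+10)(10v+11s-9)

Group: 10v(-117v^2+161vs-77v-22s^2+108s+10) + (11s-9)(-117v^2+161vs-77v-22s^2+108s+10); both groups contain (-117v^2+161vs-77v-22s^2+108s+10), so (10v+11s-9) is a factor with cofactor -117v^2+161vs-77v-22s^2+108s+10.
The cofactor groups again: -117v^2+161vs-77v-22s^2+108s+10 = -9v(13v-2s+10) + (11s+1)(13v-2s+10); both groups contain (13v-2s+10), giving -(9v-11s-1)(13v-2s+10).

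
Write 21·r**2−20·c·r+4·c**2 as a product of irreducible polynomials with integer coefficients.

(2·c−3·r)·(2·c−7·r)

Group: 2·c·(2·c−3·r) − 7·r·(2·c−3·r); both groups contain (2·c−3·r).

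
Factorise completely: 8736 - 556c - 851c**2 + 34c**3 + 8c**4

(2c + 7)(4c - 13)(c + 12)(c - 8)

Testing divisors of the constant over divisors of the leading coefficient, c = -7/2 is a root, giving the factor (2c + 7) and quotient 4c**3 + 3c**2 - 436c + 1248.
Continuing, c = -12 is a root, giving the factor (c + 12) and quotient 4c**2 - 45c + 104.
The remaining quadratic factors as (c - 8)(4c - 13).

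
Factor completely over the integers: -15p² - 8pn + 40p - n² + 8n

Group: -5p(3p + n - 8) - n(3p + n - 8); both groups contain (3p + n - 8).

-(3p + n - 8)(5p + n)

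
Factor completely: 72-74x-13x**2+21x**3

Among the possible rational roots, x = -2 is a root, so (x+2) divides it; the quotient is 21x**2-55x+36.
The remaining quadratic factors as (3x-4)(7x-9).

(3x-4)(7x-9)(x+2)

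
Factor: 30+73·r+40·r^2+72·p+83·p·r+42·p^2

Group: 6·p·(7·p+8·r+5) + (5·r+6)·(7·p+8·r+5); both groups contain (7·p+8·r+5).

(6·p+5·r+6)·(7·p+8·r+5)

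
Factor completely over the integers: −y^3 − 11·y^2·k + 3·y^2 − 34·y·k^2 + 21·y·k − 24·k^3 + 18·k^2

Group: y·(−y^2 − 10·y·k + 3·y − 24·k^2 + 18·k) + k·(−y^2 − 10·y·k + 3·y − 24·k^2 + 18·k); both groups contain (−y^2 − 10·y·k + 3·y − 24·k^2 + 18·k), so (y + k) is a factor with cofactor −y^2 − 10·y·k + 3·y − 24·k^2 + 18·k.
The cofactor groups again: −y^2 − 10·y·k + 3·y − 24·k^2 + 18·k = −y·(y + 4·k − 3) − 6·k·(y + 4·k − 3); both groups contain (y + 4·k − 3), giving −(y + 6·k)·(y + 4·k − 3).

−(y + 4·k − 3)·(y + 6·k)·(y + k)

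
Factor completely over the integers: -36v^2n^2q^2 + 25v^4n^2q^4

Factor out v^2n^2q^2 first: what remains is 25v^2q^2 - 36.
Recognize a difference of squares with the parts 5vq and 6.

n^2q^2v^2(5vq + 6)(5vq - 6)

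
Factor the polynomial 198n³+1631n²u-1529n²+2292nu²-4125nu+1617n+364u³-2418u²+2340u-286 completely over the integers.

Group: 2n(99n²+172nu-121n+28u²-158u+22) + (13u-13)(99n²+172nu-121n+28u²-158u+22); both groups contain (99n²+172nu-121n+28u²-158u+22), so (2n+13u-13) is a factor with cofactor 99n²+172nu-121n+28u²-158u+22.
The cofactor groups again: 99n²+172nu-121n+28u²-158u+22 = 9n(11n+2u-11) + (14u-2)(11n+2u-11); both groups contain (11n+2u-11), giving (9n+14u-2)(11n+2u-11).

(11n+2u-11)(2n+13u-13)(9n+14u-2)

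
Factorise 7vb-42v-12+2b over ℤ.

Group as (7vb-42v) + (2b-12) = 7v(b-6) + 2(b-6).
Both groups share the factor (b-6).

(7v+2)(b-6)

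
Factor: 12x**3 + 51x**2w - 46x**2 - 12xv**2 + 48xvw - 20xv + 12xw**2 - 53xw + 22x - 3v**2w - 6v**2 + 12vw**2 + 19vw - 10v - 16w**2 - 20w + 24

Group: 4x(3x**2 + 12xw - 13x - 3v**2 + 12vw - 5v - 16w + 12) + (w + 2)(3x**2 + 12xw - 13x - 3v**2 + 12vw - 5v - 16w + 12); both groups contain (3x**2 + 12xw - 13x - 3v**2 + 12vw - 5v - 16w + 12), so (4x + w + 2) is a factor with cofactor 3x**2 + 12xw - 13x - 3v**2 + 12vw - 5v - 16w + 12.
The cofactor groups again: 3x**2 + 12xw - 13x - 3v**2 + 12vw - 5v - 16w + 12 = 3x(x - v + 4w - 3) + (3v - 4)(x - v + 4w - 3); both groups contain (x - v + 4w - 3), giving (3x + 3v - 4)(x - v + 4w - 3).

(x - v + 4w - 3)(3x + 3v - 4)(4x + w + 2)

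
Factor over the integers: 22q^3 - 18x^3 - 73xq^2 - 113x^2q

Group: x(-18x^2 - 95xq + 22q^2) + q(-18x^2 - 95xq + 22q^2); both groups contain (-18x^2 - 95xq + 22q^2), so (x + q) is a factor with cofactor -18x^2 - 95xq + 22q^2.
The cofactor groups again: -18x^2 - 95xq + 22q^2 = -2x(9x - 2q) - 11q(9x - 2q); both groups contain (9x - 2q), giving -(2x + 11q)(9x - 2q).

-(9x - 2q)(2x + 11q)(x + q)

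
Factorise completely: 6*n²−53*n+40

(6*n−5)*(n−8)

Need a pair with product 6·40 = 240 and sum −53: that's −48 and −5.
Split the middle term: 6*n²−48*n − 5*n+40 = 6*n*(n−8) − 5*(n−8).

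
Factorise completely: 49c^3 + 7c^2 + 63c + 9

(7c + 1)(7c^2 + 9)

Group as (49c^3 + 63c) + (7c^2 + 9) = 7c(7c^2 + 9) + (7c^2 + 9).
Both groups share the factor (7c^2 + 9).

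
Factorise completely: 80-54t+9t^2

(3t-10)(3t-8)

Need a pair with product 9·80 = 720 and sum -54: that's -30 and -24.
Split the middle term: 9t^2-30t - 24t+80 = 3t(3t-10) - 8(3t-10).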